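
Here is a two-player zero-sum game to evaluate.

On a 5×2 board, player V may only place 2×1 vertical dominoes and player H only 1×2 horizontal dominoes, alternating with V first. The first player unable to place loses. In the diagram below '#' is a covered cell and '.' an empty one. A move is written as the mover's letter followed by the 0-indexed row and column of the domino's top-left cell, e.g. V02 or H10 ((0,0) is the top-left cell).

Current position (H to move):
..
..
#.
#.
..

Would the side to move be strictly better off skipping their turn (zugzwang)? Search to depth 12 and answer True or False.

p1 H@[../../#./#./..]: H00[##/../#./#./..]+1* H10[../##/#./#./..]+1 H40[../../#./#./##]-1
p2 V@[##/../#./#./..]: V11[##/.#/##/#./..]-1* V21[##/../##/##/..]-1 V31[##/../#./##/.#]-1
p3 H@[##/.#/##/#./..]: H40[##/.#/##/#./##]+1*
p4 V@[##/.#/##/#./##] terminal -1; root [../../#./#./..] d12
pass branch (V moves first from the same position):
  | p1 V@[../../#./#./..]: V00[#./#./#./#./..]+1* V01[.#/.#/#./#./..]+1 V11[../.#/##/#./..]+1 V21[../../##/##/..]-1 V31[../../#./##/.#]-1
  | p2 H@[#./#./#./#./..]: H40[#./#./#./#./##]-1*
  | p3 V@[#./#./#./#./##]: V01[##/##/#./#./##]+1* V11[#./##/##/#./##]+1 V21[#./#./##/##/##]+1
  | p4 H@[##/##/#./#./##] terminal -1; root [../../#./#./..] d12
H moving scores +1; H passing scores -1

zugzwang(../../#./#./.., H) = False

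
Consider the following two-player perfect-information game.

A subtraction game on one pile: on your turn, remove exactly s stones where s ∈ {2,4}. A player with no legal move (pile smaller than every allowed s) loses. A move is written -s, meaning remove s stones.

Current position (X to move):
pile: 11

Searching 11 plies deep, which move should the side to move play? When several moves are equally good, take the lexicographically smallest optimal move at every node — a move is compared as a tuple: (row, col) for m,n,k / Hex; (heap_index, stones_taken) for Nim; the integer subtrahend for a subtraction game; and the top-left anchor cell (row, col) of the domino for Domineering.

X's best at [11]: -4

[11] X move#1: -2:-1/9, -4:+1/7*
[7] O move#2: -2:-1/5*, -4:-1/3
[5] X move#3: -2:-1/3, -4:+1/1*
[1] end (terminal -1, O#4); searched 11 to 11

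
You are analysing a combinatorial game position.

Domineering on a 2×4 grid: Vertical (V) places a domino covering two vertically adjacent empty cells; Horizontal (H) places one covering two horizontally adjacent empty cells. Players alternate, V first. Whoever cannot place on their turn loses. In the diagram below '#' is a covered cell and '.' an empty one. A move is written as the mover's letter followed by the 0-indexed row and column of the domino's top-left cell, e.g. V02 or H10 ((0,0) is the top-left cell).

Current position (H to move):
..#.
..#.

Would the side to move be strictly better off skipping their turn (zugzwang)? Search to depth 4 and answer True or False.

ply 1, H at ..#./..#. | H00=+1→###./..#.*; H10=+1→..#./###.
ply 2, V at ###./..#. | V03=-1→####/..##*
ply 3, H at ####/..## | H10=+1→####/####*
ply 4: ####/#### is terminal -1 (V); from ..#./..#. depth 4
if H skipped the turn, V would face:
~ ply 1, V at ..#./..#. | V00=+1→#.#./#.#.*; V01=+1→.##./.##.; V03=-1→..##/..##
~ ply 2: #.#./#.#. is terminal -1 (H); from ..#./..#. depth 4
compare (H): move=+1 vs pass=-1

zugzwang(..#./..#., H) = False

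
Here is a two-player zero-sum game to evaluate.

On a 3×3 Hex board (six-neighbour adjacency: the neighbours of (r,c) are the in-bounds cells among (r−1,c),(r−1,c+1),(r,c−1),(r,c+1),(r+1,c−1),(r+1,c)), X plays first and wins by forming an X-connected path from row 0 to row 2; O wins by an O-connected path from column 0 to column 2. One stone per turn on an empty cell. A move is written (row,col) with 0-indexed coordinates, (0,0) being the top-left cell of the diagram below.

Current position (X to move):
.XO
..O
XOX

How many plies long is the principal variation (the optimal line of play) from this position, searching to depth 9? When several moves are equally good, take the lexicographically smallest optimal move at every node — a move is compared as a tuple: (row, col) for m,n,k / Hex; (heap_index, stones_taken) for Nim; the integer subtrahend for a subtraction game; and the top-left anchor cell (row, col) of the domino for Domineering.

[.XO/..O/XOX] X move#1: (0,0):+1/XXO/..O/XOX*, (1,0):+1/.XO/X.O/XOX, (1,1):+1/.XO/.XO/XOX
[XXO/..O/XOX] O move#2: (1,0):-1/XXO/O.O/XOX*, (1,1):-1/XXO/.OO/XOX
[XXO/O.O/XOX] X move#3: (1,1):+1/XXO/OXO/XOX*
[XXO/OXO/XOX] end (terminal -1, O#4); searched .XO/..O/XOX to 9

PV length from [.XO/..O/XOX]: 3 plies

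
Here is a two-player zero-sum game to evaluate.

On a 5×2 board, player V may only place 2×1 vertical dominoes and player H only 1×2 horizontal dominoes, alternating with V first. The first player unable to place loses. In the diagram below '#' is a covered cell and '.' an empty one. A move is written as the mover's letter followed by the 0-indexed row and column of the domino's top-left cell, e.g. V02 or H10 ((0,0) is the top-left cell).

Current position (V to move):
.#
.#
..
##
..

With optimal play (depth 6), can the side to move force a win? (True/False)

V winning at [.#/.#/../##/..]: False

ply 1, V at .#/.#/../##/.. | V00=-1→##/##/../##/..*; V10=-1→.#/##/#./##/..
ply 2, H at ##/##/../##/.. | H20=+1→##/##/##/##/..*; H40=+1→##/##/../##/##
ply 3: ##/##/##/##/.. is terminal -1 (V); from .#/.#/../##/.. depth 6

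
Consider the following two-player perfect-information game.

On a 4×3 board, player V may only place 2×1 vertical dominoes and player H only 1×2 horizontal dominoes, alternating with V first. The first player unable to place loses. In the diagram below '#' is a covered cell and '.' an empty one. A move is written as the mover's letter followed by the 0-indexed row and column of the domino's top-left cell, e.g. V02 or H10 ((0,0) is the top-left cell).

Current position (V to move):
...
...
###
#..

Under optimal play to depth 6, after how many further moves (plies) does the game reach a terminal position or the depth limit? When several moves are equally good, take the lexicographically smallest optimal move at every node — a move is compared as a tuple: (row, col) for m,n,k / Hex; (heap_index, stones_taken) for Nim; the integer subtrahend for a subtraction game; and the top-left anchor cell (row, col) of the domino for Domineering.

[.../.../###/#..] V move#1: V00:-1/#../#../###/#.., V01:+1/.#./.#./###/#..*, V02:-1/..#/..#/###/#..
[.#./.#./###/#..] H move#2: H31:-1/.#./.#./###/###*
[.#./.#./###/###] V move#3: V00:+1/##./##./###/###*, V02:+1/.##/.##/###/###
[##./##./###/###] end (terminal -1, H#4); searched .../.../###/#.. to 6

PV length from [.../.../###/#..]: 3 plies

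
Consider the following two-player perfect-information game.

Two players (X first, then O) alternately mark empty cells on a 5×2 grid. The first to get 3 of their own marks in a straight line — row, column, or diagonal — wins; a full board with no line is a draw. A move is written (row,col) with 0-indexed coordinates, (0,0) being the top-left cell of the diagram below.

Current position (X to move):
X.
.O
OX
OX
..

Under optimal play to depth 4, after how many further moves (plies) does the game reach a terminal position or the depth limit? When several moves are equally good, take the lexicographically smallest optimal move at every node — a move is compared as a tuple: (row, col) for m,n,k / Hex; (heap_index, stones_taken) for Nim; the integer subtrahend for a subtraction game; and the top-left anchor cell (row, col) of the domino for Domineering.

PV length from [X./.O/OX/OX/..]: 1 ply

ply 1, X at X./.O/OX/OX/.. | (0,1)=-1→XX/.O/OX/OX/..; (1,0)=-1→X./XO/OX/OX/..; (4,0)=-1→X./.O/OX/OX/X.; (4,1)=+1→X./.O/OX/OX/.X*
ply 2: X./.O/OX/OX/.X is terminal -1 (O); from X./.O/OX/OX/.. depth 4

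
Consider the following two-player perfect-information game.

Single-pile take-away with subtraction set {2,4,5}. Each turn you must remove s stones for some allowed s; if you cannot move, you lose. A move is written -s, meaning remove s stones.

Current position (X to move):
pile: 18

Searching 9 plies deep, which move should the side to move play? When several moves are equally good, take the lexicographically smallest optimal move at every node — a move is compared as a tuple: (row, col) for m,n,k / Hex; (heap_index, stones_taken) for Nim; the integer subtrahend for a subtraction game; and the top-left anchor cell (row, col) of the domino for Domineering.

ply 1, X at 18 | -2=-1→16; -4=+1→14*; -5=-1→13
ply 2, O at 14 | -2=-1→12*; -4=-1→10; -5=-1→9
ply 3, X at 12 | -2=-1→10; -4=+1→8*; -5=+1→7
ply 4, O at 8 | -2=-1→6*; -4=-1→4; -5=-1→3
ply 5, X at 6 | -2=-1→4; -4=-1→2; -5=+1→1*
ply 6: 1 is terminal -1 (O); from 18 depth 9

X's best at [18]: -4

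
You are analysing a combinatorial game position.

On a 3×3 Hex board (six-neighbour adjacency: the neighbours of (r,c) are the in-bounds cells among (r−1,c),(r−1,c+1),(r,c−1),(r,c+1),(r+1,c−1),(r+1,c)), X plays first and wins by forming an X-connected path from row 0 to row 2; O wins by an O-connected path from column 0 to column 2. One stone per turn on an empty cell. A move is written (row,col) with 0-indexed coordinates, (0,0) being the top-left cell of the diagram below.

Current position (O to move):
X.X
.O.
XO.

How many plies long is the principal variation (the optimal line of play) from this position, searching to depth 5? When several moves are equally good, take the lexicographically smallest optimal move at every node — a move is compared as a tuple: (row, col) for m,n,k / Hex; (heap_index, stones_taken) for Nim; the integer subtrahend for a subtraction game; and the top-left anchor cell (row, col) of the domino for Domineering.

p1 O@[X.X/.O./XO.]: (0,1)[XOX/.O./XO.]-1 (1,0)[X.X/OO./XO.]+1* (1,2)[X.X/.OO/XO.]-1 (2,2)[X.X/.O./XOO]-1
p2 X@[X.X/OO./XO.]: (0,1)[XXX/OO./XO.]-1* (1,2)[X.X/OOX/XO.]-1 (2,2)[X.X/OO./XOX]-1
p3 O@[XXX/OO./XO.]: (1,2)[XXX/OOO/XO.]+1* (2,2)[XXX/OO./XOO]+1
p4 X@[XXX/OOO/XO.] terminal -1; root [X.X/.O./XO.] d5

PV length from [X.X/.O./XO.]: 3 plies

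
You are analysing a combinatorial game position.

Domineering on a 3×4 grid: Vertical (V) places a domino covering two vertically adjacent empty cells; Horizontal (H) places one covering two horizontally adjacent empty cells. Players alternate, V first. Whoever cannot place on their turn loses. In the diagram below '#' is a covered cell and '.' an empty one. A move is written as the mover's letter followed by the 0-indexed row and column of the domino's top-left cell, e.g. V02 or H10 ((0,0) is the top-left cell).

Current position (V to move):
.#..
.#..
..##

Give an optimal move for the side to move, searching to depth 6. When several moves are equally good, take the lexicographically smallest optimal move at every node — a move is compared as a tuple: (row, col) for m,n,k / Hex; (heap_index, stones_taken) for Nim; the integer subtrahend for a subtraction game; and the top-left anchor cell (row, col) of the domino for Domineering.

V's best at [.#../.#../..##]: V02

[.#../.#../..##] V move#1: V00:-1/##../##../..##, V02:+1/.##./.##./..##*, V03:+1/.#.#/.#.#/..##, V10:-1/.#../##../#.##
[.##./.##./..##] H move#2: H20:-1/.##./.##./####*
[.##./.##./####] V move#3: V00:+1/###./###./####*, V03:+1/.###/.###/####
[###./###./####] end (terminal -1, H#4); searched .#../.#../..## to 6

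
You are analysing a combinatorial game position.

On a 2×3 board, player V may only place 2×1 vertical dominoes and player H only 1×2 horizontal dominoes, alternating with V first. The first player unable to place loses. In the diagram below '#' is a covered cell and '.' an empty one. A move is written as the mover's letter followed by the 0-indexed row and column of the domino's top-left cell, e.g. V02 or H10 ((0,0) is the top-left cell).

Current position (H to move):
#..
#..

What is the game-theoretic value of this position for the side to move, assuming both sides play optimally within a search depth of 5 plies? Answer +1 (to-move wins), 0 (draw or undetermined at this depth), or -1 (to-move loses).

[#../#..] H move#1: H01:+1/###/#..*, H11:+1/#../###
[###/#..] end (terminal -1, V#2); searched #../#.. to 5

value(#../#.., H) = +1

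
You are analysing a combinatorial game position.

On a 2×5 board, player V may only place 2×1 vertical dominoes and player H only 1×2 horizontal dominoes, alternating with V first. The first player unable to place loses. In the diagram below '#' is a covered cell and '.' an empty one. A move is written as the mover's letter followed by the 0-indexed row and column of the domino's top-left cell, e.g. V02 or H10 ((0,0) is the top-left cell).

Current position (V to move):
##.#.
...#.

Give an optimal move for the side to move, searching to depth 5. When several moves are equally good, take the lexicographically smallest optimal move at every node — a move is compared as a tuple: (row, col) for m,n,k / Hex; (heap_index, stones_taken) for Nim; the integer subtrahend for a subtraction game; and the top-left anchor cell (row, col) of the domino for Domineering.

p1 V@[##.#./...#.]: V02[####./..##.]+1* V04[##.##/...##]-1
p2 H@[####./..##.]: H10[####./####.]-1*
p3 V@[####./####.]: V04[#####/#####]+1*
p4 H@[#####/#####] terminal -1; root [##.#./...#.] d5

V's best at [##.#./...#.]: V02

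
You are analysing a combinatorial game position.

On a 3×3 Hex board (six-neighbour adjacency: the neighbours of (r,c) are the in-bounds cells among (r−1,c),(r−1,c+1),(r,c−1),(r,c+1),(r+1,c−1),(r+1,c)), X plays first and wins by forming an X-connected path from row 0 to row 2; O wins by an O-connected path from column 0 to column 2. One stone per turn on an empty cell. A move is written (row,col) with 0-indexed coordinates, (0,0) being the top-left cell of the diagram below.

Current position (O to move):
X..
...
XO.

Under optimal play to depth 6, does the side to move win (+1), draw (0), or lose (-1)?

value(X../.../XO., O) = -1

ply 1, O at X../.../XO. | (0,1)=-1→XO./.../XO.*; (0,2)=-1→X.O/.../XO.; (1,0)=-1→X../O../XO.; (1,1)=-1→X../.O./XO.; (1,2)=-1→X../..O/XO.; (2,2)=-1→X../.../XOO
ply 2, X at XO./.../XO. | (0,2)=+1→XOX/.../XO.*; (1,0)=+1→XO./X../XO.; (1,1)=+1→XO./.X./XO.; (1,2)=+1→XO./..X/XO.; (2,2)=+1→XO./.../XOX
ply 3, O at XOX/.../XO. | (1,0)=-1→XOX/O../XO.*; (1,1)=-1→XOX/.O./XO.; (1,2)=-1→XOX/..O/XO.; (2,2)=-1→XOX/.../XOO
ply 4, X at XOX/O../XO. | (1,1)=+1→XOX/OX./XO.*; (1,2)=+1→XOX/O.X/XO.; (2,2)=+1→XOX/O../XOX
ply 5: XOX/OX./XO. is terminal -1 (O); from X../.../XO. depth 6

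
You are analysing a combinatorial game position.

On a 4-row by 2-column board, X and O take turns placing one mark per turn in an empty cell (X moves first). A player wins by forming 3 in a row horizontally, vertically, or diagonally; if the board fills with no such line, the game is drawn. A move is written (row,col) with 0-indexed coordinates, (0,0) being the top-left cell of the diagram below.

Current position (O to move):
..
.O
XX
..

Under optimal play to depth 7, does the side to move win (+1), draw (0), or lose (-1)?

p1 O@[../.O/XX/..]: (0,0)[O./.O/XX/..]+0* (0,1)[.O/.O/XX/..]-1 (1,0)[../OO/XX/..]+0 (3,0)[../.O/XX/O.]+0 (3,1)[../.O/XX/.O]-1
p2 X@[O./.O/XX/..]: (0,1)[OX/.O/XX/..]+0* (1,0)[O./XO/XX/..]+0 (3,0)[O./.O/XX/X.]+0 (3,1)[O./.O/XX/.X]+0
p3 O@[OX/.O/XX/..]: (1,0)[OX/OO/XX/..]+0* (3,0)[OX/.O/XX/O.]+0 (3,1)[OX/.O/XX/.O]+0
p4 X@[OX/OO/XX/..]: (3,0)[OX/OO/XX/X.]+0* (3,1)[OX/OO/XX/.X]+0
p5 O@[OX/OO/XX/X.]: (3,1)[OX/OO/XX/XO]+0*
p6 X@[OX/OO/XX/XO] terminal +0; root [../.O/XX/..] d7

value(../.O/XX/.., O) = 0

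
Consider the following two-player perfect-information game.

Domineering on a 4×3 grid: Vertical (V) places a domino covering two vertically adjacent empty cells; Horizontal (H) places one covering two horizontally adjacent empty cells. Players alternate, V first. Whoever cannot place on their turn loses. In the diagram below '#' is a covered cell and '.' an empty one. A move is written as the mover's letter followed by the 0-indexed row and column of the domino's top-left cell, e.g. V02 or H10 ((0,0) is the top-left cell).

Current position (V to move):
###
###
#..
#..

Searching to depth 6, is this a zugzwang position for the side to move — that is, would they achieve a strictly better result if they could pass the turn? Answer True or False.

ply 1, V at ###/###/#../#.. | V21=+1→###/###/##./##.*; V22=+1→###/###/#.#/#.#
ply 2: ###/###/##./##. is terminal -1 (H); from ###/###/#../#.. depth 6
if V skipped the turn, H would face:
~ ply 1, H at ###/###/#../#.. | H21=+1→###/###/###/#..*; H31=+1→###/###/#../###
~ ply 2: ###/###/###/#.. is terminal -1 (V); from ###/###/#../#.. depth 6
compare (V): move=+1 vs pass=-1

zugzwang(###/###/#../#.., V) = False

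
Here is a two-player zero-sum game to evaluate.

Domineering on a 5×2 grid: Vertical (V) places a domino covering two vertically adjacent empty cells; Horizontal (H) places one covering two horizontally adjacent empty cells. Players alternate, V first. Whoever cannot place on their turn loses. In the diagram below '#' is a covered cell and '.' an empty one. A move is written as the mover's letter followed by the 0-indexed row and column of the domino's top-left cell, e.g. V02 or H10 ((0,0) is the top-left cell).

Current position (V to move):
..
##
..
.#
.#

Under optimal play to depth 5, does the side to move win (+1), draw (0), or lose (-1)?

value(../##/../.#/.#, V) = -1

p1 V@[../##/../.#/.#]: V20[../##/#./##/.#]-1* V30[../##/../##/##]-1
p2 H@[../##/#./##/.#]: H00[##/##/#./##/.#]+1*
p3 V@[##/##/#./##/.#] terminal -1; root [../##/../.#/.#] d5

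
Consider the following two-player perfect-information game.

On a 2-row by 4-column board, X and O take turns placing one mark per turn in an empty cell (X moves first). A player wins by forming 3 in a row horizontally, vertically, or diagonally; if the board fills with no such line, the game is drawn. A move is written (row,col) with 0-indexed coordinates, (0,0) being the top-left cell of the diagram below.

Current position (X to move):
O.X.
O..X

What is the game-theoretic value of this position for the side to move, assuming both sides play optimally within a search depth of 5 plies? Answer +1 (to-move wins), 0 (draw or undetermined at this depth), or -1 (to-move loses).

value(O.X./O..X, X) = 0

p1 X@[O.X./O..X]: (0,1)[OXX./O..X]+0* (0,3)[O.XX/O..X]+0 (1,1)[O.X./OX.X]+0 (1,2)[O.X./O.XX]+0
p2 O@[OXX./O..X]: (0,3)[OXXO/O..X]+0* (1,1)[OXX./OO.X]-1 (1,2)[OXX./O.OX]-1
p3 X@[OXXO/O..X]: (1,1)[OXXO/OX.X]+0* (1,2)[OXXO/O.XX]+0
p4 O@[OXXO/OX.X]: (1,2)[OXXO/OXOX]+0*
p5 X@[OXXO/OXOX] terminal +0; root [O.X./O..X] d5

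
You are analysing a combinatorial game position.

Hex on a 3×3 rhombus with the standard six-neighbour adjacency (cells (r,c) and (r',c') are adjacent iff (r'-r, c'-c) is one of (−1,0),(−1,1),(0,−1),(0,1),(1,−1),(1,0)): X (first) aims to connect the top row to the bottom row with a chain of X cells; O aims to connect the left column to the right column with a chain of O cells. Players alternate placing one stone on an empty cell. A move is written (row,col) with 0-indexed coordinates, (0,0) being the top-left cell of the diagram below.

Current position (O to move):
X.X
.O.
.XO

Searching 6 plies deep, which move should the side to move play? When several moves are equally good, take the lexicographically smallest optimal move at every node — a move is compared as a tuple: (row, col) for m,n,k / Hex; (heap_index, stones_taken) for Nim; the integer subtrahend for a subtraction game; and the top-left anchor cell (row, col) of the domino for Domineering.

p1 O@[X.X/.O./.XO]: (0,1)[XOX/.O./.XO]-1 (1,0)[X.X/OO./.XO]-1 (1,2)[X.X/.OO/.XO]+1* (2,0)[X.X/.O./OXO]-1
p2 X@[X.X/.OO/.XO]: (0,1)[XXX/.OO/.XO]-1* (1,0)[X.X/XOO/.XO]-1 (2,0)[X.X/.OO/XXO]-1
p3 O@[XXX/.OO/.XO]: (1,0)[XXX/OOO/.XO]+1* (2,0)[XXX/.OO/OXO]+1
p4 X@[XXX/OOO/.XO] terminal -1; root [X.X/.O./.XO] d6

O's best at [X.X/.O./.XO]: (1,2)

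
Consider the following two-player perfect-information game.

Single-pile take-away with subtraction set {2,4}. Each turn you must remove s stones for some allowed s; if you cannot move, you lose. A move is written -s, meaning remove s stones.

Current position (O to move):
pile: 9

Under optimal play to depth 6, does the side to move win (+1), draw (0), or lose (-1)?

value(9, O) = +1

ply 1, O at 9 | -2=+1→7*; -4=-1→5
ply 2, X at 7 | -2=-1→5*; -4=-1→3
ply 3, O at 5 | -2=-1→3; -4=+1→1*
ply 4: 1 is terminal -1 (X); from 9 depth 6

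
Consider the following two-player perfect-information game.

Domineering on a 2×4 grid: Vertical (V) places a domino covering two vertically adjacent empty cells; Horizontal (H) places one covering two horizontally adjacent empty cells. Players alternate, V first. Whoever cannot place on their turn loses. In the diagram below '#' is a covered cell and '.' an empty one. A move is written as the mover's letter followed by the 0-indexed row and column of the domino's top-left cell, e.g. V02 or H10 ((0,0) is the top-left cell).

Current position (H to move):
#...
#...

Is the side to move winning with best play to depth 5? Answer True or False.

H winning at [#.../#...]: True

ply 1, H at #.../#... | H01=+1→###./#...*; H02=+1→#.##/#...; H11=+1→#.../###.; H12=+1→#.../#.##
ply 2, V at ###./#... | V03=-1→####/#..#*
ply 3, H at ####/#..# | H11=+1→####/####*
ply 4: ####/#### is terminal -1 (V); from #.../#... depth 5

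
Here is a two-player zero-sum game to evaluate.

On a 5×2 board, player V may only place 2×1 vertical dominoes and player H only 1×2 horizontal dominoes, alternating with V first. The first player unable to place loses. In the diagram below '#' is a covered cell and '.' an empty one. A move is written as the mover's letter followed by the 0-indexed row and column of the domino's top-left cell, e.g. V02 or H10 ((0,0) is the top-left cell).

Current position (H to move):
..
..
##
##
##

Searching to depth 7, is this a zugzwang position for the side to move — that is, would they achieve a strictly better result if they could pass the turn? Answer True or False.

ply 1, H at ../../##/##/## | H00=+1→##/../##/##/##*; H10=+1→../##/##/##/##
ply 2: ##/../##/##/## is terminal -1 (V); from ../../##/##/## depth 7
if H skipped the turn, V would face:
~ ply 1, V at ../../##/##/## | V00=+1→#./#./##/##/##*; V01=+1→.#/.#/##/##/##
~ ply 2: #./#./##/##/## is terminal -1 (H); from ../../##/##/## depth 7
compare (H): move=+1 vs pass=-1

zugzwang(../../##/##/##, H) = False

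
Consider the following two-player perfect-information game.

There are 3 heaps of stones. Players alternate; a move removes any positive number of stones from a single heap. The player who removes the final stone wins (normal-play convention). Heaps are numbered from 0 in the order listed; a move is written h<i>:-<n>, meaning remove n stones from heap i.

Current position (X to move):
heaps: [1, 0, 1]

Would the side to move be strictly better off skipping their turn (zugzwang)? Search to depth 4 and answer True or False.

p1 X@[(1,0,1)]: h0:-1[(0,0,1)]-1* h2:-1[(1,0,0)]-1
p2 O@[(0,0,1)]: h2:-1[(0,0,0)]+1*
p3 X@[(0,0,0)] terminal -1; root [(1,0,1)] d4
if X skipped the turn, O would face:
~ p1 O@[(1,0,1)]: h0:-1[(0,0,1)]-1* h2:-1[(1,0,0)]-1
~ p2 X@[(0,0,1)]: h2:-1[(0,0,0)]+1*
~ p3 O@[(0,0,0)] terminal -1; root [(1,0,1)] d4
compare (X): move=-1 vs pass=+1

zugzwang((1,0,1), X) = True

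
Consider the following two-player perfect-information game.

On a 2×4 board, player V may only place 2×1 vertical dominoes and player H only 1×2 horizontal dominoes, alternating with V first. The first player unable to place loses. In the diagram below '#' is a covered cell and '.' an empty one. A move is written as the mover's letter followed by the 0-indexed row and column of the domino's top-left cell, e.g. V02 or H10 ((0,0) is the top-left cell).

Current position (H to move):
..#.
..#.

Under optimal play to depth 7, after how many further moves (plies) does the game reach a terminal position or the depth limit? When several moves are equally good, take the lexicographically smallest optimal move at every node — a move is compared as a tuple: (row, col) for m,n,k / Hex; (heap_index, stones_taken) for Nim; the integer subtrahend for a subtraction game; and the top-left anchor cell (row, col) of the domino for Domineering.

PV length from [..#./..#.]: 3 plies

ply 1, H at ..#./..#. | H00=+1→###./..#.*; H10=+1→..#./###.
ply 2, V at ###./..#. | V03=-1→####/..##*
ply 3, H at ####/..## | H10=+1→####/####*
ply 4: ####/#### is terminal -1 (V); from ..#./..#. depth 7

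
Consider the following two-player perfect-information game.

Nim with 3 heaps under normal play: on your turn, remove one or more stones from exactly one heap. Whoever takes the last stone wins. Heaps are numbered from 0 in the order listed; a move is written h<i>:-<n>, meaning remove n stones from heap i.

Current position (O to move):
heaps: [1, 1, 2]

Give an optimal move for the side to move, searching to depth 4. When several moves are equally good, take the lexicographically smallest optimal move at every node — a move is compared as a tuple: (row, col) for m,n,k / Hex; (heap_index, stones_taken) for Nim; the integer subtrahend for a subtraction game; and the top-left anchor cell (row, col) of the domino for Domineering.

ply 1, O at (1,1,2) | h0:-1=-1→(0,1,2); h1:-1=-1→(1,0,2); h2:-1=-1→(1,1,1); h2:-2=+1→(1,1,0)*
ply 2, X at (1,1,0) | h0:-1=-1→(0,1,0)*; h1:-1=-1→(1,0,0)
ply 3, O at (0,1,0) | h1:-1=+1→(0,0,0)*
ply 4: (0,0,0) is terminal -1 (X); from (1,1,2) depth 4

O's best at [(1,1,2)]: h2:-2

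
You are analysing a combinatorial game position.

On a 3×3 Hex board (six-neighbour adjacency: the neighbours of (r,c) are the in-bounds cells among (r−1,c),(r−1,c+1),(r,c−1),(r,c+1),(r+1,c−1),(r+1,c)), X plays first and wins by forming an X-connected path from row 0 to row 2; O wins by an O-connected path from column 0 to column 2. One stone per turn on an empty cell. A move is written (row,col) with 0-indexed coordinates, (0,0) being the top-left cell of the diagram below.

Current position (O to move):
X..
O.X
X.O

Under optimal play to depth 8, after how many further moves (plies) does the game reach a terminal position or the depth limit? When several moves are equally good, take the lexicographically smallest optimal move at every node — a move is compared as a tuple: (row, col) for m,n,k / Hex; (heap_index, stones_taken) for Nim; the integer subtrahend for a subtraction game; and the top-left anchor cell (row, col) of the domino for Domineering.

p1 O@[X../O.X/X.O]: (0,1)[XO./O.X/X.O]-1 (0,2)[X.O/O.X/X.O]+1* (1,1)[X../OOX/X.O]+1 (2,1)[X../O.X/XOO]-1
p2 X@[X.O/O.X/X.O]: (0,1)[XXO/O.X/X.O]-1* (1,1)[X.O/OXX/X.O]-1 (2,1)[X.O/O.X/XXO]-1
p3 O@[XXO/O.X/X.O]: (1,1)[XXO/OOX/X.O]+1* (2,1)[XXO/O.X/XOO]-1
p4 X@[XXO/OOX/X.O] terminal -1; root [X../O.X/X.O] d8

PV length from [X../O.X/X.O]: 3 plies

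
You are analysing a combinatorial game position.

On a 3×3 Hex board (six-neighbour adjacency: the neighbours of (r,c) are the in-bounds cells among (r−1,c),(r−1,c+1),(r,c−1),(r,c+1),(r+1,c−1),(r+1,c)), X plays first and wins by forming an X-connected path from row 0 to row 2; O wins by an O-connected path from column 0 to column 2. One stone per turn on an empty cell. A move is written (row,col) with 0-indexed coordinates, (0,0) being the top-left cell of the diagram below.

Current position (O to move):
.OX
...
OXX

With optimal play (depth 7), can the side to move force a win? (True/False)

O winning at [.OX/.../OXX]: False

p1 O@[.OX/.../OXX]: (0,0)[OOX/.../OXX]-1* (1,0)[.OX/O../OXX]-1 (1,1)[.OX/.O./OXX]-1 (1,2)[.OX/..O/OXX]-1
p2 X@[OOX/.../OXX]: (1,0)[OOX/X../OXX]+1* (1,1)[OOX/.X./OXX]+1 (1,2)[OOX/..X/OXX]+1
p3 O@[OOX/X../OXX]: (1,1)[OOX/XO./OXX]-1* (1,2)[OOX/X.O/OXX]-1
p4 X@[OOX/XO./OXX]: (1,2)[OOX/XOX/OXX]+1*
p5 O@[OOX/XOX/OXX] terminal -1; root [.OX/.../OXX] d7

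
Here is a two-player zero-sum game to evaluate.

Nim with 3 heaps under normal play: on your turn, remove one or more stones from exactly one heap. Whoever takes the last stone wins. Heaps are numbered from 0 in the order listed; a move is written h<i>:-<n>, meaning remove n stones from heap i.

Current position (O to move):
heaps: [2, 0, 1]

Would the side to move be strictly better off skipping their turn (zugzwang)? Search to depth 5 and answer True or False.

zugzwang((2,0,1), O) = False

[(2,0,1)] O move#1: h0:-1:+1/(1,0,1)*, h0:-2:-1/(0,0,1), h2:-1:-1/(2,0,0)
[(1,0,1)] X move#2: h0:-1:-1/(0,0,1)*, h2:-1:-1/(1,0,0)
[(0,0,1)] O move#3: h2:-1:+1/(0,0,0)*
[(0,0,0)] end (terminal -1, X#4); searched (2,0,1) to 5
suppose O passes — search the same position with X to move:
pass> [(2,0,1)] X move#1: h0:-1:+1/(1,0,1)*, h0:-2:-1/(0,0,1), h2:-1:-1/(2,0,0)
pass> [(1,0,1)] O move#2: h0:-1:-1/(0,0,1)*, h2:-1:-1/(1,0,0)
pass> [(0,0,1)] X move#3: h2:-1:+1/(0,0,0)*
pass> [(0,0,0)] end (terminal -1, O#4); searched (2,0,1) to 5
for O: play +1, pass -1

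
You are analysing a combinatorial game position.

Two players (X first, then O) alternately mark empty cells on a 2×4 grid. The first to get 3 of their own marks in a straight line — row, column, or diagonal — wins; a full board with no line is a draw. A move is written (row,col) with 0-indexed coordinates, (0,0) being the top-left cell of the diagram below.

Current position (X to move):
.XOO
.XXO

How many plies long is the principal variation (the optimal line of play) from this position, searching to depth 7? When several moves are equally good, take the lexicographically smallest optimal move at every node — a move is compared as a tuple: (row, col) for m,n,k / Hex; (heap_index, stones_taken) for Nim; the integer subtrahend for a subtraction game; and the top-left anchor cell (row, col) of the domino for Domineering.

PV length from [.XOO/.XXO]: 1 ply

p1 X@[.XOO/.XXO]: (0,0)[XXOO/.XXO]+0 (1,0)[.XOO/XXXO]+1*
p2 O@[.XOO/XXXO] terminal -1; root [.XOO/.XXO] d7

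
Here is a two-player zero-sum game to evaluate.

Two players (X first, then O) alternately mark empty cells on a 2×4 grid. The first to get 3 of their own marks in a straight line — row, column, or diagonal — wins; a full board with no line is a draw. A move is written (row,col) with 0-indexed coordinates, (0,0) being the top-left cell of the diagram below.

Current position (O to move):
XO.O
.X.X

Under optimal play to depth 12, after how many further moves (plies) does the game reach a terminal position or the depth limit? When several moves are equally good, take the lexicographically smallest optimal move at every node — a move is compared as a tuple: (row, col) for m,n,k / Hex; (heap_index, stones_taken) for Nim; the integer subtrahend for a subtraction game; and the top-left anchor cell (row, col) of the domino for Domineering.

[XO.O/.X.X] O move#1: (0,2):+1/XOOO/.X.X*, (1,0):-1/XO.O/OX.X, (1,2):+0/XO.O/.XOX
[XOOO/.X.X] end (terminal -1, X#2); searched XO.O/.X.X to 12

PV length from [XO.O/.X.X]: 1 ply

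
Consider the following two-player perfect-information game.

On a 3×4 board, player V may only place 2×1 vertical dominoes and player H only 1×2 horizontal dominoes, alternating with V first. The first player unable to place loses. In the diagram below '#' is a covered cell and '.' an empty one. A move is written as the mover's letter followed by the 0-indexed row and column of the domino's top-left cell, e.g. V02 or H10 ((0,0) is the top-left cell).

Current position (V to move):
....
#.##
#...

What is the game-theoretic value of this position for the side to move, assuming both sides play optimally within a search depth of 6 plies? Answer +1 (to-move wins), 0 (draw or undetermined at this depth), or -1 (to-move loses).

[..../#.##/#...] V move#1: V01:-1/.#../####/#...*, V11:-1/..../####/##..
[.#../####/#...] H move#2: H02:+1/.###/####/#...*, H21:+1/.#../####/###., H22:+1/.#../####/#.##
[.###/####/#...] end (terminal -1, V#3); searched ..../#.##/#... to 6

value(..../#.##/#..., V) = -1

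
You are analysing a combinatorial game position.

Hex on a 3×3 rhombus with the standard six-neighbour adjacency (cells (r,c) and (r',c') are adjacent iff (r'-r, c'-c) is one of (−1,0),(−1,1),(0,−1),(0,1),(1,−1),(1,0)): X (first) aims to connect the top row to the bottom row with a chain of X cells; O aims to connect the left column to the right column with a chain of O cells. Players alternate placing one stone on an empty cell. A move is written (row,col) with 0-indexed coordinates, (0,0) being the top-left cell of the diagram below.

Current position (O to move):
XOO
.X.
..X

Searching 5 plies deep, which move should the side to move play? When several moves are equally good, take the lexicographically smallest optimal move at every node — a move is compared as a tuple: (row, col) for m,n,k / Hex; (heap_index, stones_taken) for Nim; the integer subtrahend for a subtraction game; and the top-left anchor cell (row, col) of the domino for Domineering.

O's best at [XOO/.X./..X]: (1,0)

ply 1, O at XOO/.X./..X | (1,0)=+1→XOO/OX./..X*; (1,2)=-1→XOO/.XO/..X; (2,0)=-1→XOO/.X./O.X; (2,1)=-1→XOO/.X./.OX
ply 2: XOO/OX./..X is terminal -1 (X); from XOO/.X./..X depth 5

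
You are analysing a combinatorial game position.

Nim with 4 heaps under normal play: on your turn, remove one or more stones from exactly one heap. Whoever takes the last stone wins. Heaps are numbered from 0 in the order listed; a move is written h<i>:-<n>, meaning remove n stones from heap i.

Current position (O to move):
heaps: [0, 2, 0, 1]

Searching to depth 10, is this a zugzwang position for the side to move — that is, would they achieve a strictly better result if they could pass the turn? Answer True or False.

zugzwang((0,2,0,1), O) = False

ply 1, O at (0,2,0,1) | h1:-1=+1→(0,1,0,1)*; h1:-2=-1→(0,0,0,1); h3:-1=-1→(0,2,0,0)
ply 2, X at (0,1,0,1) | h1:-1=-1→(0,0,0,1)*; h3:-1=-1→(0,1,0,0)
ply 3, O at (0,0,0,1) | h3:-1=+1→(0,0,0,0)*
ply 4: (0,0,0,0) is terminal -1 (X); from (0,2,0,1) depth 10
if O skipped the turn, X would face:
~ ply 1, X at (0,2,0,1) | h1:-1=+1→(0,1,0,1)*; h1:-2=-1→(0,0,0,1); h3:-1=-1→(0,2,0,0)
~ ply 2, O at (0,1,0,1) | h1:-1=-1→(0,0,0,1)*; h3:-1=-1→(0,1,0,0)
~ ply 3, X at (0,0,0,1) | h3:-1=+1→(0,0,0,0)*
~ ply 4: (0,0,0,0) is terminal -1 (O); from (0,2,0,1) depth 10
compare (O): move=+1 vs pass=-1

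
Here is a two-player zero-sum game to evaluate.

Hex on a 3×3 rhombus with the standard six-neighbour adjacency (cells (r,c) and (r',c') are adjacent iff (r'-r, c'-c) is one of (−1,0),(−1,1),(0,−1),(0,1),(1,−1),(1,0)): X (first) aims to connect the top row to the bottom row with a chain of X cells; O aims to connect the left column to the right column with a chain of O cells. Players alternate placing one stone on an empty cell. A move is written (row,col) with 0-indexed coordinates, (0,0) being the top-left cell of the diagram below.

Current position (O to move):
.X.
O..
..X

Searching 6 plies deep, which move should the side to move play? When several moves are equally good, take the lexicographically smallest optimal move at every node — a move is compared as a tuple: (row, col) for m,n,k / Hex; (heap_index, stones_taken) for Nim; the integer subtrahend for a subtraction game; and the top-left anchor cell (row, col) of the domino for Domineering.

[.X./O../..X] O move#1: (0,0):-1/OX./O../..X, (0,2):-1/.XO/O../..X, (1,1):+1/.X./OO./..X*, (1,2):-1/.X./O.O/..X, (2,0):-1/.X./O../O.X, (2,1):-1/.X./O../.OX
[.X./OO./..X] X move#2: (0,0):-1/XX./OO./..X*, (0,2):-1/.XX/OO./..X, (1,2):-1/.X./OOX/..X, (2,0):-1/.X./OO./X.X, (2,1):-1/.X./OO./.XX
[XX./OO./..X] O move#3: (0,2):+1/XXO/OO./..X*, (1,2):+1/XX./OOO/..X, (2,0):+1/XX./OO./O.X, (2,1):+1/XX./OO./.OX
[XXO/OO./..X] end (terminal -1, X#4); searched .X./O../..X to 6

O's best at [.X./O../..X]: (1,1)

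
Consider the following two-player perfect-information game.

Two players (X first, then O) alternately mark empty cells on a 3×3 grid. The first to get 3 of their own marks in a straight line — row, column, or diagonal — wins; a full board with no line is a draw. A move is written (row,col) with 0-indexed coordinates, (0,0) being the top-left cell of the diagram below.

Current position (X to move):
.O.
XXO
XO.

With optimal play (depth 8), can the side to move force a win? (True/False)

X winning at [.O./XXO/XO.]: True

[.O./XXO/XO.] X move#1: (0,0):+1/XO./XXO/XO.*, (0,2):+1/.OX/XXO/XO., (2,2):+1/.O./XXO/XOX
[XO./XXO/XO.] end (terminal -1, O#2); searched .O./XXO/XO. to 8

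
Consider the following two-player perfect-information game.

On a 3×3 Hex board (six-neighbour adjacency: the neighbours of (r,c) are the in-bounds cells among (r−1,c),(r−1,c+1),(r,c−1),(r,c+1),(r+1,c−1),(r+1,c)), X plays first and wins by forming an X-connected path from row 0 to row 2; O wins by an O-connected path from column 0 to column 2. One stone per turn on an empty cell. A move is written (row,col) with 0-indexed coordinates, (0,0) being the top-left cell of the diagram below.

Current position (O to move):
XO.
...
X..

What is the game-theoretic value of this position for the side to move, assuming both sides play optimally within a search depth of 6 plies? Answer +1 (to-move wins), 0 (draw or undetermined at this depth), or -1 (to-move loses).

value(XO./.../X.., O) = -1

ply 1, O at XO./.../X.. | (0,2)=-1→XOO/.../X..*; (1,0)=-1→XO./O../X..; (1,1)=-1→XO./.O./X..; (1,2)=-1→XO./..O/X..; (2,1)=-1→XO./.../XO.; (2,2)=-1→XO./.../X.O
ply 2, X at XOO/.../X.. | (1,0)=+1→XOO/X../X..*; (1,1)=-1→XOO/.X./X..; (1,2)=-1→XOO/..X/X..; (2,1)=-1→XOO/.../XX.; (2,2)=-1→XOO/.../X.X
ply 3: XOO/X../X.. is terminal -1 (O); from XO./.../X.. depth 6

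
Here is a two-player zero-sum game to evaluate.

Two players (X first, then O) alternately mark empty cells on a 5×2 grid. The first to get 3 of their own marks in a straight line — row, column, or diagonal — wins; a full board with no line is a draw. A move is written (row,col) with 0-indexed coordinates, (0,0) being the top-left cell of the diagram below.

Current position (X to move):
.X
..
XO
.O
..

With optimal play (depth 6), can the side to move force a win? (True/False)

X winning at [.X/../XO/.O/..]: False

[.X/../XO/.O/..] X move#1: (0,0):-1/XX/../XO/.O/..*, (1,0):-1/.X/X./XO/.O/.., (1,1):-1/.X/.X/XO/.O/.., (3,0):-1/.X/../XO/XO/.., (4,0):-1/.X/../XO/.O/X., (4,1):-1/.X/../XO/.O/.X
[XX/../XO/.O/..] O move#2: (1,0):+1/XX/O./XO/.O/..*, (1,1):+1/XX/.O/XO/.O/.., (3,0):-1/XX/../XO/OO/.., (4,0):-1/XX/../XO/.O/O., (4,1):+1/XX/../XO/.O/.O
[XX/O./XO/.O/..] X move#3: (1,1):-1/XX/OX/XO/.O/..*, (3,0):-1/XX/O./XO/XO/.., (4,0):-1/XX/O./XO/.O/X., (4,1):-1/XX/O./XO/.O/.X
[XX/OX/XO/.O/..] O move#4: (3,0):+0/XX/OX/XO/OO/.., (4,0):+0/XX/OX/XO/.O/O., (4,1):+1/XX/OX/XO/.O/.O*
[XX/OX/XO/.O/.O] end (terminal -1, X#5); searched .X/../XO/.O/.. to 6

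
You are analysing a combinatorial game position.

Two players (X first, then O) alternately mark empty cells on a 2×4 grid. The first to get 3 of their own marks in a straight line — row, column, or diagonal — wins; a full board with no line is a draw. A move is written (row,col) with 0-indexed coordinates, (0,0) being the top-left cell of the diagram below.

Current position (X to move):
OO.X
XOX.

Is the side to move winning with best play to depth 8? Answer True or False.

X winning at [OO.X/XOX.]: False

[OO.X/XOX.] X move#1: (0,2):+0/OOXX/XOX.*, (1,3):-1/OO.X/XOXX
[OOXX/XOX.] O move#2: (1,3):+0/OOXX/XOXO*
[OOXX/XOXO] end (terminal +0, X#3); searched OO.X/XOX. to 8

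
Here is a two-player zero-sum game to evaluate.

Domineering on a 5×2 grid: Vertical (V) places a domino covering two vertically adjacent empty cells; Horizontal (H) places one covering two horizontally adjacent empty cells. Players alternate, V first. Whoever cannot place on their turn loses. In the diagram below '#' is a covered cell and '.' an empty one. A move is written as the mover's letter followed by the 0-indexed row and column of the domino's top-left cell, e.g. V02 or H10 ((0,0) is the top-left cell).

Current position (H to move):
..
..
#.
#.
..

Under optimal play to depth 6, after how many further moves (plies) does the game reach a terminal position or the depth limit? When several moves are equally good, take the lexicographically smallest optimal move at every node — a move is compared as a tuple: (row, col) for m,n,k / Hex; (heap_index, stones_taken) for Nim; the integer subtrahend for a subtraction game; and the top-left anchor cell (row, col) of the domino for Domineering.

ply 1, H at ../../#./#./.. | H00=+1→##/../#./#./..*; H10=+1→../##/#./#./..; H40=-1→../../#./#./##
ply 2, V at ##/../#./#./.. | V11=-1→##/.#/##/#./..*; V21=-1→##/../##/##/..; V31=-1→##/../#./##/.#
ply 3, H at ##/.#/##/#./.. | H40=+1→##/.#/##/#./##*
ply 4: ##/.#/##/#./## is terminal -1 (V); from ../../#./#./.. depth 6

PV length from [../../#./#./..]: 3 plies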